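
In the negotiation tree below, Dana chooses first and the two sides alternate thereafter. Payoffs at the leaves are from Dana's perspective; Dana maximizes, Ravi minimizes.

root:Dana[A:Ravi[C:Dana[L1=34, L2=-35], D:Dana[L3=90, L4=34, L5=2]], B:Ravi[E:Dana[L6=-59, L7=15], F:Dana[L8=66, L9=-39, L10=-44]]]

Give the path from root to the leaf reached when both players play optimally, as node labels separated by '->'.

root -> A -> C -> L1

C (Dana): max(34, -35) = 34
D (Dana): max(90, 34, 2) = 90
A (Ravi): min(34, 90) = 34
E (Dana): max(-59, 15) = 15
F (Dana): max(66, -39, -44) = 66
B (Ravi): min(15, 66) = 15
root (Dana): max(34, 15) = 34
At root, Dana picks A (highest: 34).
At A, Ravi picks C (lowest: 34).
At C, Dana picks L1 (highest: 34).
Terminal value 34.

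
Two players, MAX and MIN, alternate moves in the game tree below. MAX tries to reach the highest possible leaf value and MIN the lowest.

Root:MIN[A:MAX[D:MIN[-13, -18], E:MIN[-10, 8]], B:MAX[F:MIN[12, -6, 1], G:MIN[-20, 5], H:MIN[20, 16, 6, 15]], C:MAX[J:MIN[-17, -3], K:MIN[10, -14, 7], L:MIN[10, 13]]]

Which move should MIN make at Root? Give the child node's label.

A

D (MIN): min(-13, -18) = -18
E (MIN): min(-10, 8) = -10
A (MAX): max(-18, -10) = -10
F (MIN): min(12, -6, 1) = -6
G (MIN): min(-20, 5) = -20
H (MIN): min(20, 16, 6, 15) = 6
B (MAX): max(-6, -20, 6) = 6
J (MIN): min(-17, -3) = -17
K (MIN): min(10, -14, 7) = -14
L (MIN): min(10, 13) = 10
C (MAX): max(-17, -14, 10) = 10
Root (MIN): min(-10, 6, 10) = -10
MIN at Root wants the lowest of {A=-10, B=6, C=10}, so chooses A.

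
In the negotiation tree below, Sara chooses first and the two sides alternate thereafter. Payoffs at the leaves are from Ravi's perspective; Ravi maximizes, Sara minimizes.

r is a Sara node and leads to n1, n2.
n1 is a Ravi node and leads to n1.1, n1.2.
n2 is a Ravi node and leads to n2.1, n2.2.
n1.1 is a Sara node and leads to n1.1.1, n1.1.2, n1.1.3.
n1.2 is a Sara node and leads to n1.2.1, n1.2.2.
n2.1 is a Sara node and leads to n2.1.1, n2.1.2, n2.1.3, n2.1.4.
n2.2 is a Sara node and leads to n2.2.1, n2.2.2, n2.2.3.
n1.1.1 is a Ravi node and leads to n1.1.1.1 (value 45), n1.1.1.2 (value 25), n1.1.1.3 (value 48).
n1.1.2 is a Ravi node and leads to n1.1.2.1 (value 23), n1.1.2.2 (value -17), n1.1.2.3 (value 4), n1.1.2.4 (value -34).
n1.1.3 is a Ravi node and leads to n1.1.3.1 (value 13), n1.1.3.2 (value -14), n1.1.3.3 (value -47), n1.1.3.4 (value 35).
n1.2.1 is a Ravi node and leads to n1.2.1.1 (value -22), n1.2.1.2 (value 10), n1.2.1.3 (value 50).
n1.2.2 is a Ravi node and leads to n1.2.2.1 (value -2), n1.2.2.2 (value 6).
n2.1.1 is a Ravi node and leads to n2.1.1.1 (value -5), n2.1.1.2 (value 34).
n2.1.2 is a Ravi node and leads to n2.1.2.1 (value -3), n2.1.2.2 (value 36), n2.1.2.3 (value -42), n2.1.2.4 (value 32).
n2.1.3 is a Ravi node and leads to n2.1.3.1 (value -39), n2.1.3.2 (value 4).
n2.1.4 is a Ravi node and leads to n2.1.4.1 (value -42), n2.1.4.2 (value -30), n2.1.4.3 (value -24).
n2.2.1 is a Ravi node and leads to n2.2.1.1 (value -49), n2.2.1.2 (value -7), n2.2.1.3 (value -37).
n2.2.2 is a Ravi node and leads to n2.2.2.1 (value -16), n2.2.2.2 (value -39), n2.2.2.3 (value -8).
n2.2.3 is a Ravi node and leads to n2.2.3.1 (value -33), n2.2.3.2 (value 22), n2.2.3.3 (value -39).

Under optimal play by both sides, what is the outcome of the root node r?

-8

n1.1.1 (Ravi): max(45, 25, 48) = 48
n1.1.2 (Ravi): max(23, -17, 4, -34) = 23
n1.1.3 (Ravi): max(13, -14, -47, 35) = 35
n1.1 (Sara): min(48, 23, 35) = 23
n1.2.1 (Ravi): max(-22, 10, 50) = 50
n1.2.2 (Ravi): max(-2, 6) = 6
n1.2 (Sara): min(50, 6) = 6
n1 (Ravi): max(23, 6) = 23
n2.1.1 (Ravi): max(-5, 34) = 34
n2.1.2 (Ravi): max(-3, 36, -42, 32) = 36
n2.1.3 (Ravi): max(-39, 4) = 4
n2.1.4 (Ravi): max(-42, -30, -24) = -24
n2.1 (Sara): min(34, 36, 4, -24) = -24
n2.2.1 (Ravi): max(-49, -7, -37) = -7
n2.2.2 (Ravi): max(-16, -39, -8) = -8
n2.2.3 (Ravi): max(-33, 22, -39) = 22
n2.2 (Sara): min(-7, -8, 22) = -8
n2 (Ravi): max(-24, -8) = -8
r (Sara): min(23, -8) = -8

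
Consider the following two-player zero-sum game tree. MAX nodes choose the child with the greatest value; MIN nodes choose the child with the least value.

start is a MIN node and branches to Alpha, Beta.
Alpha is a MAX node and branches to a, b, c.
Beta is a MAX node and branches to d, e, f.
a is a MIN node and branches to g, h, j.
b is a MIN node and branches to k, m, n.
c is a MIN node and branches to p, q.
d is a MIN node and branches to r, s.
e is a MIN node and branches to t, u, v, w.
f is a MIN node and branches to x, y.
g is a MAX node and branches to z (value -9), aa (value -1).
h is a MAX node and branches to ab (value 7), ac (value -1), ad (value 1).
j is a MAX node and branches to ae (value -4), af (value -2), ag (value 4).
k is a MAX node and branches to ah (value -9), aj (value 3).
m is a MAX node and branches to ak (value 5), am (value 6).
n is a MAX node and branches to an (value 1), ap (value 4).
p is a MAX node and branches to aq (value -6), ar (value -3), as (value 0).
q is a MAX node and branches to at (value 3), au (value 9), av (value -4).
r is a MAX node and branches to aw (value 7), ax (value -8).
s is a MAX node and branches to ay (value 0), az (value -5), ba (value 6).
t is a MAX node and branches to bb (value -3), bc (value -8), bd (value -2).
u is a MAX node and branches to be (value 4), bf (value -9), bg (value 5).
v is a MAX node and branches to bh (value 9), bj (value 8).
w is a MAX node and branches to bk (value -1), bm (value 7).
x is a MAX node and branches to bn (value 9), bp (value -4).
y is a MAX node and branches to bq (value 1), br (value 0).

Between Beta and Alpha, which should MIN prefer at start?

r (MAX): max(7, -8) = 7
s (MAX): max(0, -5, 6) = 6
d (MIN): min(7, 6) = 6
t (MAX): max(-3, -8, -2) = -2
u (MAX): max(4, -9, 5) = 5
v (MAX): max(9, 8) = 9
w (MAX): max(-1, 7) = 7
e (MIN): min(-2, 5, 9, 7) = -2
x (MAX): max(9, -4) = 9
y (MAX): max(1, 0) = 1
f (MIN): min(9, 1) = 1
Beta (MAX): max(6, -2, 1) = 6
g (MAX): max(-9, -1) = -1
h (MAX): max(7, -1, 1) = 7
j (MAX): max(-4, -2, 4) = 4
a (MIN): min(-1, 7, 4) = -1
k (MAX): max(-9, 3) = 3
m (MAX): max(5, 6) = 6
n (MAX): max(1, 4) = 4
b (MIN): min(3, 6, 4) = 3
p (MAX): max(-6, -3, 0) = 0
q (MAX): max(3, 9, -4) = 9
c (MIN): min(0, 9) = 0
Alpha (MAX): max(-1, 3, 0) = 3
MIN prefers the lower value; Beta=6, Alpha=3. Alpha is better since 3 < 6.

Alpha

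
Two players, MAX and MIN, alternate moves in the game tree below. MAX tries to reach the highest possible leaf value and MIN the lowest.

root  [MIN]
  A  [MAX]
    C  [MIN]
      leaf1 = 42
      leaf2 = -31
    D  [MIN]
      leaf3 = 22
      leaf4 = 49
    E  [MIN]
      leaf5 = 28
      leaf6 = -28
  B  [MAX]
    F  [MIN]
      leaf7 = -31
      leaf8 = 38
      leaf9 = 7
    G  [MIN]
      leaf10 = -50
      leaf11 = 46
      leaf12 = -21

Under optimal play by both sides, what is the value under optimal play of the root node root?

-31

C (MIN): min(42, -31) = -31
D (MIN): min(22, 49) = 22
E (MIN): min(28, -28) = -28
A (MAX): max(-31, 22, -28) = 22
F (MIN): min(-31, 38, 7) = -31
G (MIN): min(-50, 46, -21) = -50
B (MAX): max(-31, -50) = -31
root (MIN): min(22, -31) = -31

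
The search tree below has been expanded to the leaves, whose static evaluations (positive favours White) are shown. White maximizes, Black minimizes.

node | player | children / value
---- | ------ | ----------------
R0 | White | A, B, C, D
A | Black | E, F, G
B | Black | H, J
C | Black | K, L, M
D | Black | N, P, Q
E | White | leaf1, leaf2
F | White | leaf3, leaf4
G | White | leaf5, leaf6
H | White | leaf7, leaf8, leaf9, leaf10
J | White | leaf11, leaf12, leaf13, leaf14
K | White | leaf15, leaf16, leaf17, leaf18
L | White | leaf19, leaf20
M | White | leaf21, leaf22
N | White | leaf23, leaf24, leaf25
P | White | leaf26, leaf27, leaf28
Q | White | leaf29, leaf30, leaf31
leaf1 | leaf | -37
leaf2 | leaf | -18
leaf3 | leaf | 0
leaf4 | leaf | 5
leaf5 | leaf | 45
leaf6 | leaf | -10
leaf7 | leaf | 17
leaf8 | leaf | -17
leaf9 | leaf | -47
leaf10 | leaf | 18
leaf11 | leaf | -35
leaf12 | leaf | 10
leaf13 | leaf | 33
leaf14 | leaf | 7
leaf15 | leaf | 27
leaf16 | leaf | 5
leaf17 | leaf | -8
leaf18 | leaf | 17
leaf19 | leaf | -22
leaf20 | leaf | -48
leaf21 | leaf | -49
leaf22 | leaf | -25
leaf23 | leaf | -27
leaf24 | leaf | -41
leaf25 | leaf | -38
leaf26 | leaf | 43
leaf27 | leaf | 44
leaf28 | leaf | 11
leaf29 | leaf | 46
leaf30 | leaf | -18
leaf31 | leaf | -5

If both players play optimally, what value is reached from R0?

E (White): max(-37, -18) = -18
F (White): max(0, 5) = 5
G (White): max(45, -10) = 45
A (Black): min(-18, 5, 45) = -18
H (White): max(17, -17, -47, 18) = 18
J (White): max(-35, 10, 33, 7) = 33
B (Black): min(18, 33) = 18
K (White): max(27, 5, -8, 17) = 27
L (White): max(-22, -48) = -22
M (White): max(-49, -25) = -25
C (Black): min(27, -22, -25) = -25
N (White): max(-27, -41, -38) = -27
P (White): max(43, 44, 11) = 44
Q (White): max(46, -18, -5) = 46
D (Black): min(-27, 44, 46) = -27
R0 (White): max(-18, 18, -25, -27) = 18

18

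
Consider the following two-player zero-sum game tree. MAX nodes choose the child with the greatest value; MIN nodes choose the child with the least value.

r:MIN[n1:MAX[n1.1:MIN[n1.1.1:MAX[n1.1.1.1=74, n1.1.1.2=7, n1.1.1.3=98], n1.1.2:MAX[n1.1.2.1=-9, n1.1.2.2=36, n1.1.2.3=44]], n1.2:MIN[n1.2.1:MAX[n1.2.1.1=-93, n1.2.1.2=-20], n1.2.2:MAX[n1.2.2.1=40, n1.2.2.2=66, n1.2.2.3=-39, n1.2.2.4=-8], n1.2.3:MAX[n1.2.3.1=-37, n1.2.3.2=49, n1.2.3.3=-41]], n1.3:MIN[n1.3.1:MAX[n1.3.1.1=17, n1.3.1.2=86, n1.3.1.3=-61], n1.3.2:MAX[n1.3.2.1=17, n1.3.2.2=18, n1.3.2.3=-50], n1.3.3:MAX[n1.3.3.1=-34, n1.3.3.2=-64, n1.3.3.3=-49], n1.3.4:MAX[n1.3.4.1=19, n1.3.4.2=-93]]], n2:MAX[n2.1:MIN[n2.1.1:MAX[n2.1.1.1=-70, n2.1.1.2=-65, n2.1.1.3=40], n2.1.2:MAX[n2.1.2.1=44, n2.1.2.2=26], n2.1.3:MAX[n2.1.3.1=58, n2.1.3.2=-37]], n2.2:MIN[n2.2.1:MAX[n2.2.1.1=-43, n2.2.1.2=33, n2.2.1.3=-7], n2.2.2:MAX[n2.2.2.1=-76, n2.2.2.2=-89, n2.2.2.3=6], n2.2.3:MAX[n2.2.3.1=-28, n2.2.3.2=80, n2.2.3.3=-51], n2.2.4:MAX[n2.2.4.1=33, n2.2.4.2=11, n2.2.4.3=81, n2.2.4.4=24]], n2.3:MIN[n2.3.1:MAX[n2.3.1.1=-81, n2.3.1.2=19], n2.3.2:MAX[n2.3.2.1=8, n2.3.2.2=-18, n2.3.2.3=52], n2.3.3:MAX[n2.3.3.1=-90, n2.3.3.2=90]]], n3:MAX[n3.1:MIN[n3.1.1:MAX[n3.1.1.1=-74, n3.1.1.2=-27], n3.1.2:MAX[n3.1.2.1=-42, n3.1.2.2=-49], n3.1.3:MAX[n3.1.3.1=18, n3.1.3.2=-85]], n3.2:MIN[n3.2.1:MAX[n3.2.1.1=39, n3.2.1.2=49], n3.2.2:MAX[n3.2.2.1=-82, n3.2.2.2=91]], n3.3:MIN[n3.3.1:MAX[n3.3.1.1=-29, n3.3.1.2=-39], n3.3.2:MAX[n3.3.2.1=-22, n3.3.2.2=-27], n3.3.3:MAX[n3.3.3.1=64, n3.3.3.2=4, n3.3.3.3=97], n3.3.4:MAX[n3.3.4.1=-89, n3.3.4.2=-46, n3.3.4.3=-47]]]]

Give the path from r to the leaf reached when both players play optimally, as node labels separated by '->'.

r -> n2 -> n2.1 -> n2.1.1 -> n2.1.1.3

n1.1.1 (MAX): max(74, 7, 98) = 98
n1.1.2 (MAX): max(-9, 36, 44) = 44
n1.1 (MIN): min(98, 44) = 44
n1.2.1 (MAX): max(-93, -20) = -20
n1.2.2 (MAX): max(40, 66, -39, -8) = 66
n1.2.3 (MAX): max(-37, 49, -41) = 49
n1.2 (MIN): min(-20, 66, 49) = -20
n1.3.1 (MAX): max(17, 86, -61) = 86
n1.3.2 (MAX): max(17, 18, -50) = 18
n1.3.3 (MAX): max(-34, -64, -49) = -34
n1.3.4 (MAX): max(19, -93) = 19
n1.3 (MIN): min(86, 18, -34, 19) = -34
n1 (MAX): max(44, -20, -34) = 44
n2.1.1 (MAX): max(-70, -65, 40) = 40
n2.1.2 (MAX): max(44, 26) = 44
n2.1.3 (MAX): max(58, -37) = 58
n2.1 (MIN): min(40, 44, 58) = 40
n2.2.1 (MAX): max(-43, 33, -7) = 33
n2.2.2 (MAX): max(-76, -89, 6) = 6
n2.2.3 (MAX): max(-28, 80, -51) = 80
n2.2.4 (MAX): max(33, 11, 81, 24) = 81
n2.2 (MIN): min(33, 6, 80, 81) = 6
n2.3.1 (MAX): max(-81, 19) = 19
n2.3.2 (MAX): max(8, -18, 52) = 52
n2.3.3 (MAX): max(-90, 90) = 90
n2.3 (MIN): min(19, 52, 90) = 19
n2 (MAX): max(40, 6, 19) = 40
n3.1.1 (MAX): max(-74, -27) = -27
n3.1.2 (MAX): max(-42, -49) = -42
n3.1.3 (MAX): max(18, -85) = 18
n3.1 (MIN): min(-27, -42, 18) = -42
n3.2.1 (MAX): max(39, 49) = 49
n3.2.2 (MAX): max(-82, 91) = 91
n3.2 (MIN): min(49, 91) = 49
n3.3.1 (MAX): max(-29, -39) = -29
n3.3.2 (MAX): max(-22, -27) = -22
n3.3.3 (MAX): max(64, 4, 97) = 97
n3.3.4 (MAX): max(-89, -46, -47) = -46
n3.3 (MIN): min(-29, -22, 97, -46) = -46
n3 (MAX): max(-42, 49, -46) = 49
r (MIN): min(44, 40, 49) = 40
At r, MIN picks n2 (lowest: 40).
At n2, MAX picks n2.1 (highest: 40).
At n2.1, MIN picks n2.1.1 (lowest: 40).
At n2.1.1, MAX picks n2.1.1.3 (highest: 40).
Terminal value 40.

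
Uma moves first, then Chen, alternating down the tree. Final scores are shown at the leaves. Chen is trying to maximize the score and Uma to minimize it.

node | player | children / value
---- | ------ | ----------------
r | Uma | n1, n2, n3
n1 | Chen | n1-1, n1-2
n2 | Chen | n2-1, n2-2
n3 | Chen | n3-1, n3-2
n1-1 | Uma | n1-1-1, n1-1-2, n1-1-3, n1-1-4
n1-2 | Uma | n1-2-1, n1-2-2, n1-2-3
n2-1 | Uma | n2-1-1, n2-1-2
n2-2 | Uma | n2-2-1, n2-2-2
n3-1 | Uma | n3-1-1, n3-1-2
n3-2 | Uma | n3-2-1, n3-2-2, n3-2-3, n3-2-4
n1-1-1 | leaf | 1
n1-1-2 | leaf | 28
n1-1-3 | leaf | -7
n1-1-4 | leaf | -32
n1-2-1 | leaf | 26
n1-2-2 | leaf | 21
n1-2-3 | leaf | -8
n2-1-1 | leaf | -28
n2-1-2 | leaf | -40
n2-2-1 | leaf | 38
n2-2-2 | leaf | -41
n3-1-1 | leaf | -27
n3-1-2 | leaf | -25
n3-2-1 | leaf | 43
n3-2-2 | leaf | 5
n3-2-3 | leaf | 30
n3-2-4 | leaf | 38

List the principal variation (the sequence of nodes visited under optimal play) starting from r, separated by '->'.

r -> n2 -> n2-1 -> n2-1-2

n1-1 (Uma): min(1, 28, -7, -32) = -32
n1-2 (Uma): min(26, 21, -8) = -8
n1 (Chen): max(-32, -8) = -8
n2-1 (Uma): min(-28, -40) = -40
n2-2 (Uma): min(38, -41) = -41
n2 (Chen): max(-40, -41) = -40
n3-1 (Uma): min(-27, -25) = -27
n3-2 (Uma): min(43, 5, 30, 38) = 5
n3 (Chen): max(-27, 5) = 5
r (Uma): min(-8, -40, 5) = -40
At r, Uma picks n2 (lowest: -40).
At n2, Chen picks n2-1 (highest: -40).
At n2-1, Uma picks n2-1-2 (lowest: -40).
Terminal value -40.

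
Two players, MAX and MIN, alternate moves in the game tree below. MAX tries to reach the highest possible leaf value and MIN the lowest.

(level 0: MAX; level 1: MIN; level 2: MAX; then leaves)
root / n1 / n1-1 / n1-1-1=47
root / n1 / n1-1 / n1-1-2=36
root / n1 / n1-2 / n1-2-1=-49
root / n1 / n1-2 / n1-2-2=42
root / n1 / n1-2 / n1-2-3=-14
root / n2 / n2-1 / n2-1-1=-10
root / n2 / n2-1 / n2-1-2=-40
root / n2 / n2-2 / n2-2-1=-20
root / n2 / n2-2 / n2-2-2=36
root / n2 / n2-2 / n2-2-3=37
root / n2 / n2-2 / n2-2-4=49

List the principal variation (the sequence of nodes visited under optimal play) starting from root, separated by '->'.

n1-1 (MAX): max(47, 36) = 47
n1-2 (MAX): max(-49, 42, -14) = 42
n1 (MIN): min(47, 42) = 42
n2-1 (MAX): max(-10, -40) = -10
n2-2 (MAX): max(-20, 36, 37, 49) = 49
n2 (MIN): min(-10, 49) = -10
root (MAX): max(42, -10) = 42
At root, MAX picks n1 (highest: 42).
At n1, MIN picks n1-2 (lowest: 42).
At n1-2, MAX picks n1-2-2 (highest: 42).
Terminal value 42.

root -> n1 -> n1-2 -> n1-2-2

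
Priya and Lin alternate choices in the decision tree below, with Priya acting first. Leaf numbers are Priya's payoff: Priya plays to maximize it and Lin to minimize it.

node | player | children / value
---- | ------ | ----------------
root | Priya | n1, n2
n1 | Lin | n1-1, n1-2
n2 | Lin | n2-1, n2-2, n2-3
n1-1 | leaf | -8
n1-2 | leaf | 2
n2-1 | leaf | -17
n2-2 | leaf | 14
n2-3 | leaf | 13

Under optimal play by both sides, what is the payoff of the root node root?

n1 (Lin): min(-8, 2) = -8
n2 (Lin): min(-17, 14, 13) = -17
root (Priya): max(-8, -17) = -8

-8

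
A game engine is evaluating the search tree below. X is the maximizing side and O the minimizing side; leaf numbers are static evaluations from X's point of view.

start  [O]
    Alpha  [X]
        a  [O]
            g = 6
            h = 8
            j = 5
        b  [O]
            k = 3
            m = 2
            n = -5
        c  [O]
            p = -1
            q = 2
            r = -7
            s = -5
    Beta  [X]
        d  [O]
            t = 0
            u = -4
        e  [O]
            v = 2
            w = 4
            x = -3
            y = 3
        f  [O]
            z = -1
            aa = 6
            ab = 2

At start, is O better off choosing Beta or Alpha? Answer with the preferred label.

Beta

d (O): min(0, -4) = -4
e (O): min(2, 4, -3, 3) = -3
f (O): min(-1, 6, 2) = -1
Beta (X): max(-4, -3, -1) = -1
a (O): min(6, 8, 5) = 5
b (O): min(3, 2, -5) = -5
c (O): min(-1, 2, -7, -5) = -7
Alpha (X): max(5, -5, -7) = 5
O prefers the lower value; Beta=-1, Alpha=5. Beta is better since -1 < 5.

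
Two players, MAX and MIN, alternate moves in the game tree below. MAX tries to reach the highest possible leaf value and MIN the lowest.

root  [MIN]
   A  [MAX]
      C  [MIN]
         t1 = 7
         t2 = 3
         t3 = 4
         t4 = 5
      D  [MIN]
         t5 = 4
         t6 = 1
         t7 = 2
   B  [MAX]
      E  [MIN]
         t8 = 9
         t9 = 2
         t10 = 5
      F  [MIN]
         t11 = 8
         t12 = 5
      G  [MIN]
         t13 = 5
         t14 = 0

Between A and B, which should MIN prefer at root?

A

C (MIN): min(7, 3, 4, 5) = 3
D (MIN): min(4, 1, 2) = 1
A (MAX): max(3, 1) = 3
E (MIN): min(9, 2, 5) = 2
F (MIN): min(8, 5) = 5
G (MIN): min(5, 0) = 0
B (MAX): max(2, 5, 0) = 5
MIN prefers the lower value; A=3, B=5. A is better since 3 < 5.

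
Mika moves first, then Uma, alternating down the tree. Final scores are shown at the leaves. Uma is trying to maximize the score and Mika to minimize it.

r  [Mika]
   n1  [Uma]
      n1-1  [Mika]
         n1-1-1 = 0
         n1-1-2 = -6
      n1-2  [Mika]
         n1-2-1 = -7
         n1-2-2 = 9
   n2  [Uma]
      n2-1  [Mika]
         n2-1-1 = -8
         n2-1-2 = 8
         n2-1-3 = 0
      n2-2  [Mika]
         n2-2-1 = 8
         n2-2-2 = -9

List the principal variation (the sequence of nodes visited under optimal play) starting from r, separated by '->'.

n1-1 (Mika): min(0, -6) = -6
n1-2 (Mika): min(-7, 9) = -7
n1 (Uma): max(-6, -7) = -6
n2-1 (Mika): min(-8, 8, 0) = -8
n2-2 (Mika): min(8, -9) = -9
n2 (Uma): max(-8, -9) = -8
r (Mika): min(-6, -8) = -8
At r, Mika picks n2 (lowest: -8).
At n2, Uma picks n2-1 (highest: -8).
At n2-1, Mika picks n2-1-1 (lowest: -8).
Terminal value -8.

r -> n2 -> n2-1 -> n2-1-1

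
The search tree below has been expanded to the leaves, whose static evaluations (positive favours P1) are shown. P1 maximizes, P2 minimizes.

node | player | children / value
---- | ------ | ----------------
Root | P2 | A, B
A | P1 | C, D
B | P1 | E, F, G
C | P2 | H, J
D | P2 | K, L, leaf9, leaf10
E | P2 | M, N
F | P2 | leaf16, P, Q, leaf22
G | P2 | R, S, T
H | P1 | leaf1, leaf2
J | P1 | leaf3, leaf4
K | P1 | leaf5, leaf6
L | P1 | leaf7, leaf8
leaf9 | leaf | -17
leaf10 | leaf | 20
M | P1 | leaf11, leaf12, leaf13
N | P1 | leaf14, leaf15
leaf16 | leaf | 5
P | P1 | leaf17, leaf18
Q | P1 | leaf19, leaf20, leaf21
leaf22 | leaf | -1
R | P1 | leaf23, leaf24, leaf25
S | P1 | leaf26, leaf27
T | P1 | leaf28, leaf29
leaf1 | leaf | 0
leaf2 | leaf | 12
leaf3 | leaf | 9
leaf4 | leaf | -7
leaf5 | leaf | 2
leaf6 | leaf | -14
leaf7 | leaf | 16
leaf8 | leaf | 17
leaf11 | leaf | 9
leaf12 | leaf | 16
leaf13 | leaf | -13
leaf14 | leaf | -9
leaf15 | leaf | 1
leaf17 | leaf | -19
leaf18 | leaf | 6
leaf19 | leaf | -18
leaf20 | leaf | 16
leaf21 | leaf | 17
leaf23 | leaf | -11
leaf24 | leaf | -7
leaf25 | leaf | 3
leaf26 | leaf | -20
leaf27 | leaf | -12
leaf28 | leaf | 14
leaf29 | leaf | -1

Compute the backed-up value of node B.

M (P1): max(9, 16, -13) = 16
N (P1): max(-9, 1) = 1
E (P2): min(16, 1) = 1
P (P1): max(-19, 6) = 6
Q (P1): max(-18, 16, 17) = 17
F (P2): min(5, 6, 17, -1) = -1
R (P1): max(-11, -7, 3) = 3
S (P1): max(-20, -12) = -12
T (P1): max(14, -1) = 14
G (P2): min(3, -12, 14) = -12
B (P1): max(1, -1, -12) = 1

1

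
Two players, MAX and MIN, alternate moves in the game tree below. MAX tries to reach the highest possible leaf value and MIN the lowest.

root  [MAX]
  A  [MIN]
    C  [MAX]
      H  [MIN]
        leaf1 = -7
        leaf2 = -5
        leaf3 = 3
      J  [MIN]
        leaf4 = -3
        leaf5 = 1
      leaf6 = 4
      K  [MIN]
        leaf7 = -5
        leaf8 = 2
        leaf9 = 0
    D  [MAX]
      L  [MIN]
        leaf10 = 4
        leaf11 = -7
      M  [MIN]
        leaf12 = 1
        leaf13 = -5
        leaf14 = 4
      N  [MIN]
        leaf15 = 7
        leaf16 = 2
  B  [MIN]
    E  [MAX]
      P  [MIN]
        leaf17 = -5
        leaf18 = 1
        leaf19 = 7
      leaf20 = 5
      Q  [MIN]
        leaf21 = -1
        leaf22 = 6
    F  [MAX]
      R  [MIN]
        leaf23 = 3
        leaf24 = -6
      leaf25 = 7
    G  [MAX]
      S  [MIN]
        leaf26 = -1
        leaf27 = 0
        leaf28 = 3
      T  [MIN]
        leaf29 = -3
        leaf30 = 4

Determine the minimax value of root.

H (MIN): min(-7, -5, 3) = -7
J (MIN): min(-3, 1) = -3
K (MIN): min(-5, 2, 0) = -5
C (MAX): max(-7, -3, 4, -5) = 4
L (MIN): min(4, -7) = -7
M (MIN): min(1, -5, 4) = -5
N (MIN): min(7, 2) = 2
D (MAX): max(-7, -5, 2) = 2
A (MIN): min(4, 2) = 2
P (MIN): min(-5, 1, 7) = -5
Q (MIN): min(-1, 6) = -1
E (MAX): max(-5, 5, -1) = 5
R (MIN): min(3, -6) = -6
F (MAX): max(-6, 7) = 7
S (MIN): min(-1, 0, 3) = -1
T (MIN): min(-3, 4) = -3
G (MAX): max(-1, -3) = -1
B (MIN): min(5, 7, -1) = -1
root (MAX): max(2, -1) = 2

2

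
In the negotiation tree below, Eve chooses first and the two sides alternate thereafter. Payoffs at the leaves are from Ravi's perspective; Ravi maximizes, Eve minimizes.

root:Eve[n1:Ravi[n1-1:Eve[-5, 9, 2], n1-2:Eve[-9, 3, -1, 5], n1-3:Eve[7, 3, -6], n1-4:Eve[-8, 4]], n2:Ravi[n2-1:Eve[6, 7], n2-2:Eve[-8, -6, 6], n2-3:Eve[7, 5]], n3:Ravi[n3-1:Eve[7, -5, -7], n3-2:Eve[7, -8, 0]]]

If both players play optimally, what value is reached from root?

-7

n1-1 (Eve): min(-5, 9, 2) = -5
n1-2 (Eve): min(-9, 3, -1, 5) = -9
n1-3 (Eve): min(7, 3, -6) = -6
n1-4 (Eve): min(-8, 4) = -8
n1 (Ravi): max(-5, -9, -6, -8) = -5
n2-1 (Eve): min(6, 7) = 6
n2-2 (Eve): min(-8, -6, 6) = -8
n2-3 (Eve): min(7, 5) = 5
n2 (Ravi): max(6, -8, 5) = 6
n3-1 (Eve): min(7, -5, -7) = -7
n3-2 (Eve): min(7, -8, 0) = -8
n3 (Ravi): max(-7, -8) = -7
root (Eve): min(-5, 6, -7) = -7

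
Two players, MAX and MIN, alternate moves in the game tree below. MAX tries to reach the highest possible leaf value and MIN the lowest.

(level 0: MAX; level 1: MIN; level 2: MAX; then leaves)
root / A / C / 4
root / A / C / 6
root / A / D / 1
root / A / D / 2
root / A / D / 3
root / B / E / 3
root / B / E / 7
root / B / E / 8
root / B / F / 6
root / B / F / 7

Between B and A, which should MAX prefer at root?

B

E (MAX): max(3, 7, 8) = 8
F (MAX): max(6, 7) = 7
B (MIN): min(8, 7) = 7
C (MAX): max(4, 6) = 6
D (MAX): max(1, 2, 3) = 3
A (MIN): min(6, 3) = 3
MAX prefers the higher value; B=7, A=3. B is better since 7 > 3.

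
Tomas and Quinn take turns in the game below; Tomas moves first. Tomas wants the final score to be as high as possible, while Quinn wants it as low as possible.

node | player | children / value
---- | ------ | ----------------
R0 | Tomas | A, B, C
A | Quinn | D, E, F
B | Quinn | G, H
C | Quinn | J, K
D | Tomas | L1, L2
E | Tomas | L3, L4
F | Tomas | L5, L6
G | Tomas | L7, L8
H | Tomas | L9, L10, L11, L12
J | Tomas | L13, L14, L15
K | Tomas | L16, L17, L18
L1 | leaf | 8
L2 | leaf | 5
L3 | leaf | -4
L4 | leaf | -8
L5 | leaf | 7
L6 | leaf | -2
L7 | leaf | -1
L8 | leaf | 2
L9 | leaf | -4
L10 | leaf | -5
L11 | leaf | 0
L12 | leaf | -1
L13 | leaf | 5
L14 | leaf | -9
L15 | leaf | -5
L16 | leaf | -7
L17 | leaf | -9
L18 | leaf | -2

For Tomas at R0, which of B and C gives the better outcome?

G (Tomas): max(-1, 2) = 2
H (Tomas): max(-4, -5, 0, -1) = 0
B (Quinn): min(2, 0) = 0
J (Tomas): max(5, -9, -5) = 5
K (Tomas): max(-7, -9, -2) = -2
C (Quinn): min(5, -2) = -2
Tomas prefers the higher value; B=0, C=-2. B is better since 0 > -2.

B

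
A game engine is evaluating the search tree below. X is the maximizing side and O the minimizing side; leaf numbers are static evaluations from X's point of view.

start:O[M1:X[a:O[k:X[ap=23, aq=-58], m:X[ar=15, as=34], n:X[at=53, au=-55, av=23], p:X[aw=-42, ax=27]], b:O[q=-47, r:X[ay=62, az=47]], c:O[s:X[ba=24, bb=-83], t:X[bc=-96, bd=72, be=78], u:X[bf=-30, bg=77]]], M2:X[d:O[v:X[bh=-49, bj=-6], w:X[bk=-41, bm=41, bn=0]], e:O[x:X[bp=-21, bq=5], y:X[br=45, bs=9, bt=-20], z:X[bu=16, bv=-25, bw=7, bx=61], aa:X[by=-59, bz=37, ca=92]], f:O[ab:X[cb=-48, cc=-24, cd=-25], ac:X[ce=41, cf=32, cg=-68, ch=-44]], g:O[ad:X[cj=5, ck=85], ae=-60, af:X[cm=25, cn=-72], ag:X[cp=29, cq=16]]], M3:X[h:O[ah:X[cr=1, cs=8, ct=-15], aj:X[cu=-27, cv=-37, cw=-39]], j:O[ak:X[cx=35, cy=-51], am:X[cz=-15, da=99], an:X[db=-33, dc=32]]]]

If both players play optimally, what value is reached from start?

5

k (X): max(23, -58) = 23
m (X): max(15, 34) = 34
n (X): max(53, -55, 23) = 53
p (X): max(-42, 27) = 27
a (O): min(23, 34, 53, 27) = 23
r (X): max(62, 47) = 62
b (O): min(-47, 62) = -47
s (X): max(24, -83) = 24
t (X): max(-96, 72, 78) = 78
u (X): max(-30, 77) = 77
c (O): min(24, 78, 77) = 24
M1 (X): max(23, -47, 24) = 24
v (X): max(-49, -6) = -6
w (X): max(-41, 41, 0) = 41
d (O): min(-6, 41) = -6
x (X): max(-21, 5) = 5
y (X): max(45, 9, -20) = 45
z (X): max(16, -25, 7, 61) = 61
aa (X): max(-59, 37, 92) = 92
e (O): min(5, 45, 61, 92) = 5
ab (X): max(-48, -24, -25) = -24
ac (X): max(41, 32, -68, -44) = 41
f (O): min(-24, 41) = -24
ad (X): max(5, 85) = 85
af (X): max(25, -72) = 25
ag (X): max(29, 16) = 29
g (O): min(85, -60, 25, 29) = -60
M2 (X): max(-6, 5, -24, -60) = 5
ah (X): max(1, 8, -15) = 8
aj (X): max(-27, -37, -39) = -27
h (O): min(8, -27) = -27
ak (X): max(35, -51) = 35
am (X): max(-15, 99) = 99
an (X): max(-33, 32) = 32
j (O): min(35, 99, 32) = 32
M3 (X): max(-27, 32) = 32
start (O): min(24, 5, 32) = 5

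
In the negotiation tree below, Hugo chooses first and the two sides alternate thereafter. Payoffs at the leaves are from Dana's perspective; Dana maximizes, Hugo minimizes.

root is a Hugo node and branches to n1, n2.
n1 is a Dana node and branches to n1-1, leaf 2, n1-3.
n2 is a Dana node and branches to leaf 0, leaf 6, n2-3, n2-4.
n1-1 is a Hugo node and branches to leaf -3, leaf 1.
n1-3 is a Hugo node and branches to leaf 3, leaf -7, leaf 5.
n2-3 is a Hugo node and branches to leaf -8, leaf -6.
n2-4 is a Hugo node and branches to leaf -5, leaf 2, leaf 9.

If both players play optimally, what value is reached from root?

n1-1 (Hugo): min(-3, 1) = -3
n1-3 (Hugo): min(3, -7, 5) = -7
n1 (Dana): max(-3, 2, -7) = 2
n2-3 (Hugo): min(-8, -6) = -8
n2-4 (Hugo): min(-5, 2, 9) = -5
n2 (Dana): max(0, 6, -8, -5) = 6
root (Hugo): min(2, 6) = 2

2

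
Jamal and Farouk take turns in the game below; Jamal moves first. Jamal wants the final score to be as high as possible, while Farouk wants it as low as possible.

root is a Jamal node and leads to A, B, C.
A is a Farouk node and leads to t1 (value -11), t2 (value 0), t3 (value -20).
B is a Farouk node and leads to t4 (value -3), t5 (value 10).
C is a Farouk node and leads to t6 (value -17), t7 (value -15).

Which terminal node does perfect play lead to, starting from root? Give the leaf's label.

t4

A (Farouk): min(-11, 0, -20) = -20
B (Farouk): min(-3, 10) = -3
C (Farouk): min(-17, -15) = -17
root (Jamal): max(-20, -3, -17) = -3
At root, Jamal picks B (highest: -3).
At B, Farouk picks t4 (lowest: -3).
Terminal value -3.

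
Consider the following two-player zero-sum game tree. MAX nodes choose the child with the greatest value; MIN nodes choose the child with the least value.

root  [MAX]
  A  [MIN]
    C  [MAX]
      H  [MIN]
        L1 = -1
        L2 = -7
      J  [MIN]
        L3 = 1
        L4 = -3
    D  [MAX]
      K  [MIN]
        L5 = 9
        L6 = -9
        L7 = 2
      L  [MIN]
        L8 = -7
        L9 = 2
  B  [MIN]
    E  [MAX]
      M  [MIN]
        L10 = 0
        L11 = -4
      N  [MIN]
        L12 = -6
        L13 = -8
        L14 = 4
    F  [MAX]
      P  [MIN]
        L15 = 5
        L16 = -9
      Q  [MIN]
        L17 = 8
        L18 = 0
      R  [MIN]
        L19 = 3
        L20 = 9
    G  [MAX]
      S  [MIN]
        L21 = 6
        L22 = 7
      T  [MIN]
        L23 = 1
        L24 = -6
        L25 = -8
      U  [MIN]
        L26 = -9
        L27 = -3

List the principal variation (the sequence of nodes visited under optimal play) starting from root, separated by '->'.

root -> B -> E -> M -> L11

H (MIN): min(-1, -7) = -7
J (MIN): min(1, -3) = -3
C (MAX): max(-7, -3) = -3
K (MIN): min(9, -9, 2) = -9
L (MIN): min(-7, 2) = -7
D (MAX): max(-9, -7) = -7
A (MIN): min(-3, -7) = -7
M (MIN): min(0, -4) = -4
N (MIN): min(-6, -8, 4) = -8
E (MAX): max(-4, -8) = -4
P (MIN): min(5, -9) = -9
Q (MIN): min(8, 0) = 0
R (MIN): min(3, 9) = 3
F (MAX): max(-9, 0, 3) = 3
S (MIN): min(6, 7) = 6
T (MIN): min(1, -6, -8) = -8
U (MIN): min(-9, -3) = -9
G (MAX): max(6, -8, -9) = 6
B (MIN): min(-4, 3, 6) = -4
root (MAX): max(-7, -4) = -4
At root, MAX picks B (highest: -4).
At B, MIN picks E (lowest: -4).
At E, MAX picks M (highest: -4).
At M, MIN picks L11 (lowest: -4).
Terminal value -4.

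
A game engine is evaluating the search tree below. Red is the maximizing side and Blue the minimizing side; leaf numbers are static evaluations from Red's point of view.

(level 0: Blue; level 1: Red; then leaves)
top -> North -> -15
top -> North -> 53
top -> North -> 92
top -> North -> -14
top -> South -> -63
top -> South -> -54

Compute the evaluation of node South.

-54

South (Red): max(-63, -54) = -54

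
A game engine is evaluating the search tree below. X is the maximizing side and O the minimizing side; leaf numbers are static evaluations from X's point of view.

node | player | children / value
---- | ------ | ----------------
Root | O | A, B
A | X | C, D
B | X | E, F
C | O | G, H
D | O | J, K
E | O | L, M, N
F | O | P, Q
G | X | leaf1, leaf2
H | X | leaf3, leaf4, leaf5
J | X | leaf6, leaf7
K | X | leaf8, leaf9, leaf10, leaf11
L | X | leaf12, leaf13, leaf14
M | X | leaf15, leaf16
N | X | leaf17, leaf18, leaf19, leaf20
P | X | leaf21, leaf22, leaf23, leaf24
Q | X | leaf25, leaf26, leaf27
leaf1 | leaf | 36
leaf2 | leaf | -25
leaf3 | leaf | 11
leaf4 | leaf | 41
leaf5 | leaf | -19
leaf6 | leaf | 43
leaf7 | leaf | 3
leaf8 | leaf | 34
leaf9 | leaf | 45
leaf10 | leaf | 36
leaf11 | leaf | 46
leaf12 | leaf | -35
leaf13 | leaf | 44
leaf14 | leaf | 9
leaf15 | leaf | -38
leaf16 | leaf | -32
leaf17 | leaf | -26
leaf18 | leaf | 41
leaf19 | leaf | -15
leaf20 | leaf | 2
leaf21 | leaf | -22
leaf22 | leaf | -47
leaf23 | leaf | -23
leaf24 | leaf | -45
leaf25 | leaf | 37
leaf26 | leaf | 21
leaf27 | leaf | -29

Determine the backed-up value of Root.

G (X): max(36, -25) = 36
H (X): max(11, 41, -19) = 41
C (O): min(36, 41) = 36
J (X): max(43, 3) = 43
K (X): max(34, 45, 36, 46) = 46
D (O): min(43, 46) = 43
A (X): max(36, 43) = 43
L (X): max(-35, 44, 9) = 44
M (X): max(-38, -32) = -32
N (X): max(-26, 41, -15, 2) = 41
E (O): min(44, -32, 41) = -32
P (X): max(-22, -47, -23, -45) = -22
Q (X): max(37, 21, -29) = 37
F (O): min(-22, 37) = -22
B (X): max(-32, -22) = -22
Root (O): min(43, -22) = -22

-22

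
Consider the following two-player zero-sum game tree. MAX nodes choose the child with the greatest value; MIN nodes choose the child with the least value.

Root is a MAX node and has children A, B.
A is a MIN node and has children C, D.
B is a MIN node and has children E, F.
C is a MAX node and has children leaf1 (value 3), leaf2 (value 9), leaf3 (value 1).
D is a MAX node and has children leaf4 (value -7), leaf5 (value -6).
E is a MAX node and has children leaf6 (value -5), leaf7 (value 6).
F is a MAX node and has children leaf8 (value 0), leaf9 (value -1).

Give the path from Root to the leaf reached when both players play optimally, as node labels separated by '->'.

C (MAX): max(3, 9, 1) = 9
D (MAX): max(-7, -6) = -6
A (MIN): min(9, -6) = -6
E (MAX): max(-5, 6) = 6
F (MAX): max(0, -1) = 0
B (MIN): min(6, 0) = 0
Root (MAX): max(-6, 0) = 0
At Root, MAX picks B (highest: 0).
At B, MIN picks F (lowest: 0).
At F, MAX picks leaf8 (highest: 0).
Terminal value 0.

Root -> B -> F -> leaf8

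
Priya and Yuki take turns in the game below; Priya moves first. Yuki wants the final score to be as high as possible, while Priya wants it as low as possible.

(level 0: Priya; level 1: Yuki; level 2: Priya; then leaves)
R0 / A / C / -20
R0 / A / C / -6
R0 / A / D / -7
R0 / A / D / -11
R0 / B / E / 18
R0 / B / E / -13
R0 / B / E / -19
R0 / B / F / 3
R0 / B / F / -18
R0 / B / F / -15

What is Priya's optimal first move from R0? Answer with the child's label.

B

C (Priya): min(-20, -6) = -20
D (Priya): min(-7, -11) = -11
A (Yuki): max(-20, -11) = -11
E (Priya): min(18, -13, -19) = -19
F (Priya): min(3, -18, -15) = -18
B (Yuki): max(-19, -18) = -18
R0 (Priya): min(-11, -18) = -18
Priya at R0 wants the lowest of {A=-11, B=-18}, so chooses B.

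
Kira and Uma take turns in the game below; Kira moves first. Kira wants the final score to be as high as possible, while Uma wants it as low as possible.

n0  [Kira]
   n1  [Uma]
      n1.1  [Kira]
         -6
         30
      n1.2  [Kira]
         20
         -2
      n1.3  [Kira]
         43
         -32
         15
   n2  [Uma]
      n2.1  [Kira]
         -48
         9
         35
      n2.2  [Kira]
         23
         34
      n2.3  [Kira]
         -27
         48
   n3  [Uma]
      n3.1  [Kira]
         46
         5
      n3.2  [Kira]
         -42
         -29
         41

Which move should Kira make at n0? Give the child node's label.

n3

n1.1 (Kira): max(-6, 30) = 30
n1.2 (Kira): max(20, -2) = 20
n1.3 (Kira): max(43, -32, 15) = 43
n1 (Uma): min(30, 20, 43) = 20
n2.1 (Kira): max(-48, 9, 35) = 35
n2.2 (Kira): max(23, 34) = 34
n2.3 (Kira): max(-27, 48) = 48
n2 (Uma): min(35, 34, 48) = 34
n3.1 (Kira): max(46, 5) = 46
n3.2 (Kira): max(-42, -29, 41) = 41
n3 (Uma): min(46, 41) = 41
n0 (Kira): max(20, 34, 41) = 41
Kira at n0 wants the highest of {n1=20, n2=34, n3=41}, so chooses n3.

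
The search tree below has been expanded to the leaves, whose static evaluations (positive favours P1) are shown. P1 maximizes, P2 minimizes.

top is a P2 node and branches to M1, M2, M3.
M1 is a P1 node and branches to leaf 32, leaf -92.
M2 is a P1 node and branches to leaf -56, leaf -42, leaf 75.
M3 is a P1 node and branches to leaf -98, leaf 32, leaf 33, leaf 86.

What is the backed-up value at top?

32

M1 (P1): max(32, -92) = 32
M2 (P1): max(-56, -42, 75) = 75
M3 (P1): max(-98, 32, 33, 86) = 86
top (P2): min(32, 75, 86) = 32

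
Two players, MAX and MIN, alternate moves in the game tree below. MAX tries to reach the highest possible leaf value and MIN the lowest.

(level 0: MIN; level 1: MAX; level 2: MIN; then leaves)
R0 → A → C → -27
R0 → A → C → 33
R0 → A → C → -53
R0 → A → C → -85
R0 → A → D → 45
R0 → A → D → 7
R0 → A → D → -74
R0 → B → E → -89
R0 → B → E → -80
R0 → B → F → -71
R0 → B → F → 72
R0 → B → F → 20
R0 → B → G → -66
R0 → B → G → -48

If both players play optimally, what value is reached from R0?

C (MIN): min(-27, 33, -53, -85) = -85
D (MIN): min(45, 7, -74) = -74
A (MAX): max(-85, -74) = -74
E (MIN): min(-89, -80) = -89
F (MIN): min(-71, 72, 20) = -71
G (MIN): min(-66, -48) = -66
B (MAX): max(-89, -71, -66) = -66
R0 (MIN): min(-74, -66) = -74

-74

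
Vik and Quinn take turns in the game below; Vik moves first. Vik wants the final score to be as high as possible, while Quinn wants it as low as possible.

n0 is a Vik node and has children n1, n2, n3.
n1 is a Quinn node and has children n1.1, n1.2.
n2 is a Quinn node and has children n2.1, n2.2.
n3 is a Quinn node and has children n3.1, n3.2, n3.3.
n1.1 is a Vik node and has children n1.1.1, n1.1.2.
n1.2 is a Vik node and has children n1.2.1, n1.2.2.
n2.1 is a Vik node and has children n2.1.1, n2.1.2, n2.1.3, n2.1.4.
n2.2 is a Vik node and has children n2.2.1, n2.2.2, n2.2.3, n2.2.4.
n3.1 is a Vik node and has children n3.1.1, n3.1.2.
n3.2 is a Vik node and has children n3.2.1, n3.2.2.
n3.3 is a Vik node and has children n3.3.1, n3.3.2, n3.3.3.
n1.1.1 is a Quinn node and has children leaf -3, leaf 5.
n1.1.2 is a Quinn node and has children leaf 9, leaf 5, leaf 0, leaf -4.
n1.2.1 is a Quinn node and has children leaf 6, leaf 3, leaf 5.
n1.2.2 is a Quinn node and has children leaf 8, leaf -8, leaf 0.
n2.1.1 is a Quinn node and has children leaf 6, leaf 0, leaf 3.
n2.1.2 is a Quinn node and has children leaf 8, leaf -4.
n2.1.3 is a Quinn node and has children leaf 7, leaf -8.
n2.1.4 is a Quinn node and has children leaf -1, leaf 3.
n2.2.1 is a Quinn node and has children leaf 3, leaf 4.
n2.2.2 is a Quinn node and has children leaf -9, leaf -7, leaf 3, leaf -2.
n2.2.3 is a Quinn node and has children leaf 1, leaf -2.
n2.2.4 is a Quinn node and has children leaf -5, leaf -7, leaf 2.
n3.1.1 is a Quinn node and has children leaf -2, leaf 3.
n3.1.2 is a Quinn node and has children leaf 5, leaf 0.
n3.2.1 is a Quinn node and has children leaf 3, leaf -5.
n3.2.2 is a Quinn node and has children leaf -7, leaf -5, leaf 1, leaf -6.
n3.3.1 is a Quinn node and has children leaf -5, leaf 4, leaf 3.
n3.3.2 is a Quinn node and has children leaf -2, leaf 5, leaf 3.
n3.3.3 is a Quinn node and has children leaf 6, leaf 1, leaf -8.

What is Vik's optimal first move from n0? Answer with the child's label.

n2

n1.1.1 (Quinn): min(-3, 5) = -3
n1.1.2 (Quinn): min(9, 5, 0, -4) = -4
n1.1 (Vik): max(-3, -4) = -3
n1.2.1 (Quinn): min(6, 3, 5) = 3
n1.2.2 (Quinn): min(8, -8, 0) = -8
n1.2 (Vik): max(3, -8) = 3
n1 (Quinn): min(-3, 3) = -3
n2.1.1 (Quinn): min(6, 0, 3) = 0
n2.1.2 (Quinn): min(8, -4) = -4
n2.1.3 (Quinn): min(7, -8) = -8
n2.1.4 (Quinn): min(-1, 3) = -1
n2.1 (Vik): max(0, -4, -8, -1) = 0
n2.2.1 (Quinn): min(3, 4) = 3
n2.2.2 (Quinn): min(-9, -7, 3, -2) = -9
n2.2.3 (Quinn): min(1, -2) = -2
n2.2.4 (Quinn): min(-5, -7, 2) = -7
n2.2 (Vik): max(3, -9, -2, -7) = 3
n2 (Quinn): min(0, 3) = 0
n3.1.1 (Quinn): min(-2, 3) = -2
n3.1.2 (Quinn): min(5, 0) = 0
n3.1 (Vik): max(-2, 0) = 0
n3.2.1 (Quinn): min(3, -5) = -5
n3.2.2 (Quinn): min(-7, -5, 1, -6) = -7
n3.2 (Vik): max(-5, -7) = -5
n3.3.1 (Quinn): min(-5, 4, 3) = -5
n3.3.2 (Quinn): min(-2, 5, 3) = -2
n3.3.3 (Quinn): min(6, 1, -8) = -8
n3.3 (Vik): max(-5, -2, -8) = -2
n3 (Quinn): min(0, -5, -2) = -5
n0 (Vik): max(-3, 0, -5) = 0
Vik at n0 wants the highest of {n1=-3, n2=0, n3=-5}, so chooses n2.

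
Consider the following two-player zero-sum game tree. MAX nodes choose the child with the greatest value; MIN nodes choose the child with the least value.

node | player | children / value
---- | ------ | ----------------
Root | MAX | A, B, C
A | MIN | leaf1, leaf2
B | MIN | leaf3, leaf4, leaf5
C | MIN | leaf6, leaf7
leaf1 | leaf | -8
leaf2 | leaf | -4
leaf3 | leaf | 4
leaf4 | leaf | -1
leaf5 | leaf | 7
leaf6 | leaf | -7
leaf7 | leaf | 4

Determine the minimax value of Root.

A (MIN): min(-8, -4) = -8
B (MIN): min(4, -1, 7) = -1
C (MIN): min(-7, 4) = -7
Root (MAX): max(-8, -1, -7) = -1

-1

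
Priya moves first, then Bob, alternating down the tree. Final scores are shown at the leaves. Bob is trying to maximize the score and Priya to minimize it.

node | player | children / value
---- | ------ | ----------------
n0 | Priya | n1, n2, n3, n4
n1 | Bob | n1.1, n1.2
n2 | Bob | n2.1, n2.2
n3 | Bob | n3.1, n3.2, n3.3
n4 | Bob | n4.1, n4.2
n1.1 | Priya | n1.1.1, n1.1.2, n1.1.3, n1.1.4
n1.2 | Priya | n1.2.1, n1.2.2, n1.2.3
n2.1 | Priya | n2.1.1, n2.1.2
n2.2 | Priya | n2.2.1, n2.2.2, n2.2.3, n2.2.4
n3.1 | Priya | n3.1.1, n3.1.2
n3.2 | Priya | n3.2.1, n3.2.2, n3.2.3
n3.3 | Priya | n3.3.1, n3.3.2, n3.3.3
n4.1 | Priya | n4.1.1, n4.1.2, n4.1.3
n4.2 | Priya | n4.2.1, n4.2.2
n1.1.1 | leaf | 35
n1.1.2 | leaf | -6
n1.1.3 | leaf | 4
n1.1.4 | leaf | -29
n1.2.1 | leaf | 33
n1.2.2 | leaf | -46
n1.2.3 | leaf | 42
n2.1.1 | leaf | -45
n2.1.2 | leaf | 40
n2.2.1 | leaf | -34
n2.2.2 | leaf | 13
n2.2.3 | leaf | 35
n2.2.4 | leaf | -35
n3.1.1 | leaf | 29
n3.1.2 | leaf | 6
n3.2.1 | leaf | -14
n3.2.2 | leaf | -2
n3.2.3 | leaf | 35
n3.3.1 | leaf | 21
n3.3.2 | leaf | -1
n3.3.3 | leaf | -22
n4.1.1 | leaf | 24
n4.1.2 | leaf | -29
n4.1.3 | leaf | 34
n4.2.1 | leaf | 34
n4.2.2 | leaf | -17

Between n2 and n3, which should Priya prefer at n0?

n2

n2.1 (Priya): min(-45, 40) = -45
n2.2 (Priya): min(-34, 13, 35, -35) = -35
n2 (Bob): max(-45, -35) = -35
n3.1 (Priya): min(29, 6) = 6
n3.2 (Priya): min(-14, -2, 35) = -14
n3.3 (Priya): min(21, -1, -22) = -22
n3 (Bob): max(6, -14, -22) = 6
Priya prefers the lower value; n2=-35, n3=6. n2 is better since -35 < 6.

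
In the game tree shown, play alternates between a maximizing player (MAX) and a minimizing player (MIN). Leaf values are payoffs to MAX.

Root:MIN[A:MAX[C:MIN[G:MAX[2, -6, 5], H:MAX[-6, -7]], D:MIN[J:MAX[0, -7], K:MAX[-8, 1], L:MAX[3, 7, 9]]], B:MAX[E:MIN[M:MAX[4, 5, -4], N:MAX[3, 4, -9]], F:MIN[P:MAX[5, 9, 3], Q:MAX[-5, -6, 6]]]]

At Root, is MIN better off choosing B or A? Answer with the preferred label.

A

M (MAX): max(4, 5, -4) = 5
N (MAX): max(3, 4, -9) = 4
E (MIN): min(5, 4) = 4
P (MAX): max(5, 9, 3) = 9
Q (MAX): max(-5, -6, 6) = 6
F (MIN): min(9, 6) = 6
B (MAX): max(4, 6) = 6
G (MAX): max(2, -6, 5) = 5
H (MAX): max(-6, -7) = -6
C (MIN): min(5, -6) = -6
J (MAX): max(0, -7) = 0
K (MAX): max(-8, 1) = 1
L (MAX): max(3, 7, 9) = 9
D (MIN): min(0, 1, 9) = 0
A (MAX): max(-6, 0) = 0
MIN prefers the lower value; B=6, A=0. A is better since 0 < 6.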